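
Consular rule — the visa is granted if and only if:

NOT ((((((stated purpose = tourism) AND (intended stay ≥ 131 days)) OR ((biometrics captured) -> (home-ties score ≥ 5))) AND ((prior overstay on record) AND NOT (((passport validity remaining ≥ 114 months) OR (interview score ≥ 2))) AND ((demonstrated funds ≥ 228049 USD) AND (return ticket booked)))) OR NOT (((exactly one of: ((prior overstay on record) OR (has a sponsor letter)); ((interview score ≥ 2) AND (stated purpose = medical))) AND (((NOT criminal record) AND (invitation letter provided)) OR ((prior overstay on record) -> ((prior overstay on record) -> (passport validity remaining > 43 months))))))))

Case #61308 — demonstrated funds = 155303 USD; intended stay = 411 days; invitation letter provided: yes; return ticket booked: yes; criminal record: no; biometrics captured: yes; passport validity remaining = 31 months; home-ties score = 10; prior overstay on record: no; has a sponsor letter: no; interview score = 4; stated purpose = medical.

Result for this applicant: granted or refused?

Atomic conditions:
  stated purpose = tourism: medical == tourism is false
  intended stay ≥ 131 days: 411 ≥ 131 is true
  biometrics captured: yes → true
  home-ties score ≥ 5: 10 ≥ 5 is true
  prior overstay on record: no → false
  passport validity remaining ≥ 114 months: 31 ≥ 114 is false
  interview score ≥ 2: 4 ≥ 2 is true
  demonstrated funds ≥ 228049 USD: 155303 ≥ 228049 is false
  return ticket booked: yes → true
  has a sponsor letter: no → false
  stated purpose = medical: medical == medical is true
  NOT criminal record: no → true
  invitation letter provided: yes → true
  passport validity remaining > 43 months: 31 > 43 is false
Combine:
[1.1.1.1] false AND true = false
[1.1.1.2] true → true = true
[1.1.1] false OR true = true
[1.1.2.2.1] false OR true = true
[1.1.2.2] NOT true = false
[1.1.2.3] false AND true = false
[1.1.2] false AND false AND false = false
[1.1] true AND false = false
[1.2.1.1.1] false OR false = false
[1.2.1.1.2] true AND true = true
[1.2.1.1] exactly-one(false, true) = true
[1.2.1.2.1] true AND true = true
[1.2.1.2.2.2] false → false (antecedent false ⇒ implication holds) = true
[1.2.1.2.2] false → true (antecedent false ⇒ implication holds) = true
[1.2.1.2] true OR true = true
[1.2.1] true AND true = true
[1.2] NOT true = false
[1] false OR false = false
[root] NOT false = true
Overall: true → granted

Granted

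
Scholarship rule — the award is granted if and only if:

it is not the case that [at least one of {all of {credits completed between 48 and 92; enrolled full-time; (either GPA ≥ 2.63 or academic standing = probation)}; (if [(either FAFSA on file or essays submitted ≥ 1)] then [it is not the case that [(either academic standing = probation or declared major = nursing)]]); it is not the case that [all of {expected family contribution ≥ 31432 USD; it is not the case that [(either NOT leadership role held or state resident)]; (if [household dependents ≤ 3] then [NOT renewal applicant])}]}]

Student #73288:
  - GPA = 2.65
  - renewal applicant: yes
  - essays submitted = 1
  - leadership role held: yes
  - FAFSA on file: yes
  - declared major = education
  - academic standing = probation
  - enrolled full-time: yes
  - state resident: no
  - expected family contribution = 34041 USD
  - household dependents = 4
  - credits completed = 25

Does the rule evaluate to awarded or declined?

Awarded

Atomic conditions:
  credits completed between 48 and 92: 25 in [48, 92] is false
  enrolled full-time: yes → true
  GPA ≥ 2.63: 2.65 ≥ 2.63 is true
  academic standing = probation: probation == probation is true
  FAFSA on file: yes → true
  essays submitted ≥ 1: 1 ≥ 1 is true
  declared major = nursing: education == nursing is false
  expected family contribution ≥ 31432 USD: 34041 ≥ 31432 is true
  NOT leadership role held: yes → false
  state resident: no → false
  household dependents ≤ 3: 4 ≤ 3 is false
  NOT renewal applicant: yes → false
Combine:
[1.1.3] true OR true = true
[1.1] false AND true AND true = false
[1.2.1] true OR true = true
[1.2.2.1] true OR false = true
[1.2.2] NOT true = false
[1.2] true → false = false
[1.3.1.2.1] false OR false = false
[1.3.1.2] NOT false = true
[1.3.1.3] false → false (antecedent false ⇒ implication holds) = true
[1.3.1] true AND true AND true = true
[1.3] NOT true = false
[1] false OR false OR false = false
[root] NOT false = true
Overall: true → awarded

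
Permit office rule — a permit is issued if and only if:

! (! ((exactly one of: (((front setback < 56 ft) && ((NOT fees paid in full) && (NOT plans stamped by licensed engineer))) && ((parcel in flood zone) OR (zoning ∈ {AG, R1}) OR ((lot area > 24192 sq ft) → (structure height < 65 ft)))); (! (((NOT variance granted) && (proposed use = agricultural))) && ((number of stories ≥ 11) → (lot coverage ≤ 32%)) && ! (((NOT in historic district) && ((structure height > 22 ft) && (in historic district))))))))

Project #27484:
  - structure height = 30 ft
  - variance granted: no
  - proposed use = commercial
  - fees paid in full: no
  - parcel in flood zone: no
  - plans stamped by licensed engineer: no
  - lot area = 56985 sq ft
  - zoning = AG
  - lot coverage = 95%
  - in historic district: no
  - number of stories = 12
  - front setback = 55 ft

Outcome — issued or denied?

Atomic conditions:
  front setback < 56 ft: 55 < 56 is true
  NOT fees paid in full: no → true
  NOT plans stamped by licensed engineer: no → true
  parcel in flood zone: no → false
  zoning ∈ {AG, R1}: AG is in the set → true
  lot area > 24192 sq ft: 56985 > 24192 is true
  structure height < 65 ft: 30 < 65 is true
  NOT variance granted: no → true
  proposed use = agricultural: commercial == agricultural is false
  number of stories ≥ 11: 12 ≥ 11 is true
  lot coverage ≤ 32%: 95 ≤ 32 is false
  NOT in historic district: no → true
  structure height > 22 ft: 30 > 22 is true
  in historic district: no → false
Combine:
[1.1.1.1.2] true AND true = true
[1.1.1.1] true AND true = true
[1.1.1.2.3] true → true = true
[1.1.1.2] false OR true OR true = true
[1.1.1] true AND true = true
[1.1.2.1.1] true AND false = false
[1.1.2.1] NOT false = true
[1.1.2.2] true → false = false
[1.1.2.3.1.2] true AND false = false
[1.1.2.3.1] true AND false = false
[1.1.2.3] NOT false = true
[1.1.2] true AND false AND true = false
[1.1] exactly-one(true, false) = true
[1] NOT true = false
[root] NOT false = true
Overall: true → issued

Issued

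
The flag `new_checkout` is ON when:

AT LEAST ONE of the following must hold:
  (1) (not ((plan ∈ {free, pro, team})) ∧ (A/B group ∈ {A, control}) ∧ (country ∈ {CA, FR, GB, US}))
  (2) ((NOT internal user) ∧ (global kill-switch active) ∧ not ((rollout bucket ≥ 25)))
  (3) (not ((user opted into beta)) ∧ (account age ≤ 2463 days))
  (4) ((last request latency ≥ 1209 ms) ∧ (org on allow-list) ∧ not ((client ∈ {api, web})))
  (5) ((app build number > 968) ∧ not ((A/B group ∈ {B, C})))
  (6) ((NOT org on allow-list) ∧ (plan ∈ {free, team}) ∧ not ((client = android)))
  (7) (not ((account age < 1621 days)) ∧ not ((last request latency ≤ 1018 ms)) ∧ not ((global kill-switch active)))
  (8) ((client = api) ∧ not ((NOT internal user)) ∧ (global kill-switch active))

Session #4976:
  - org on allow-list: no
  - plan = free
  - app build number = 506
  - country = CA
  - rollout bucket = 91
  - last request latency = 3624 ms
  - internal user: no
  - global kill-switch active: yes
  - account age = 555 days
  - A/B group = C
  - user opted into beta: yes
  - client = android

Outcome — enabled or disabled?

Disabled

Atomic conditions:
  plan ∈ {free, pro, team}: free is in the set → true
  A/B group ∈ {A, control}: C is not in the set → false
  country ∈ {CA, FR, GB, US}: CA is in the set → true
  NOT internal user: no → true
  global kill-switch active: yes → true
  rollout bucket ≥ 25: 91 ≥ 25 is true
  user opted into beta: yes → true
  account age ≤ 2463 days: 555 ≤ 2463 is true
  last request latency ≥ 1209 ms: 3624 ≥ 1209 is true
  org on allow-list: no → false
  client ∈ {api, web}: android is not in the set → false
  app build number > 968: 506 > 968 is false
  A/B group ∈ {B, C}: C is in the set → true
  NOT org on allow-list: no → true
  plan ∈ {free, team}: free is in the set → true
  client = android: android == android is true
  account age < 1621 days: 555 < 1621 is true
  last request latency ≤ 1018 ms: 3624 ≤ 1018 is false
  client = api: android == api is false
Combine:
[1.1] NOT true = false
[1] false AND false AND true = false
[2.3] NOT true = false
[2] true AND true AND false = false
[3.1] NOT true = false
[3] false AND true = false
[4.3] NOT false = true
[4] true AND false AND true = false
[5.2] NOT true = false
[5] false AND false = false
[6.3] NOT true = false
[6] true AND true AND false = false
[7.1] NOT true = false
[7.2] NOT false = true
[7.3] NOT true = false
[7] false AND true AND false = false
[8.2] NOT true = false
[8] false AND false AND true = false
[root] false OR false OR false OR false OR false OR false OR false OR false = false
Overall: false → disabled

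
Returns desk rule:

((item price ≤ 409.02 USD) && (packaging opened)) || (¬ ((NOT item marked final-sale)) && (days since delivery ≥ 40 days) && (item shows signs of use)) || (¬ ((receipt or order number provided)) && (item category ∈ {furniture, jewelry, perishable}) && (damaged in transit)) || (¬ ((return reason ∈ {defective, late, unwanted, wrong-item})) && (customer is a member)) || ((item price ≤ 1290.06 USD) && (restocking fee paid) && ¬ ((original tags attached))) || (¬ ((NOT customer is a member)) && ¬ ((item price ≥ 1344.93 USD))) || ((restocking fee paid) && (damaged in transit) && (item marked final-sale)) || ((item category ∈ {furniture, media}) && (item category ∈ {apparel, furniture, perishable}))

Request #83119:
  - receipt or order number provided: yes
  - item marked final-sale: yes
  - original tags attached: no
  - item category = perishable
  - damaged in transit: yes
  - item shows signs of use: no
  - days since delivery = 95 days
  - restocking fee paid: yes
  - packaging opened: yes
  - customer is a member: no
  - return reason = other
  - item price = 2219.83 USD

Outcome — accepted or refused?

Accepted

Atomic conditions:
  item price ≤ 409.02 USD: 2219.83 ≤ 409.02 is false
  packaging opened: yes → true
  NOT item marked final-sale: yes → false
  days since delivery ≥ 40 days: 95 ≥ 40 is true
  item shows signs of use: no → false
  receipt or order number provided: yes → true
  item category ∈ {furniture, jewelry, perishable}: perishable is in the set → true
  damaged in transit: yes → true
  return reason ∈ {defective, late, unwanted, wrong-item}: other is not in the set → false
  customer is a member: no → false
  item price ≤ 1290.06 USD: 2219.83 ≤ 1290.06 is false
  restocking fee paid: yes → true
  original tags attached: no → false
  NOT customer is a member: no → true
  item price ≥ 1344.93 USD: 2219.83 ≥ 1344.93 is true
  item marked final-sale: yes → true
  item category ∈ {furniture, media}: perishable is not in the set → false
  item category ∈ {apparel, furniture, perishable}: perishable is in the set → true
Combine:
[1] false AND true = false
[2.1] NOT false = true
[2] true AND true AND false = false
[3.1] NOT true = false
[3] false AND true AND true = false
[4.1] NOT false = true
[4] true AND false = false
[5.3] NOT false = true
[5] false AND true AND true = false
[6.1] NOT true = false
[6.2] NOT true = false
[6] false AND false = false
[7] true AND true AND true = true
[8] false AND true = false
[root] false OR false OR false OR false OR false OR false OR true OR false = true
Overall: true → accepted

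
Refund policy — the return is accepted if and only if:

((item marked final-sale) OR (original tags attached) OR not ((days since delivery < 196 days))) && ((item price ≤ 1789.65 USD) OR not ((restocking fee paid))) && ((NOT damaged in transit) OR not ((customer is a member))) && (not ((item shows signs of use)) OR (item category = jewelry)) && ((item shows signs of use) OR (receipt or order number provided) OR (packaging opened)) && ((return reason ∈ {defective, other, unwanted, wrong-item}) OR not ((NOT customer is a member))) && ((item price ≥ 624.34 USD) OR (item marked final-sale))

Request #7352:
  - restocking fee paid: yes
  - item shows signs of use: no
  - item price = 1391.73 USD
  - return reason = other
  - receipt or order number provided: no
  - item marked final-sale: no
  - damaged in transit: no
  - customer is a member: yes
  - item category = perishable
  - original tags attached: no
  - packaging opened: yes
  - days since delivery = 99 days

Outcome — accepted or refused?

Refused

Atomic conditions:
  item marked final-sale: no → false
  original tags attached: no → false
  days since delivery < 196 days: 99 < 196 is true
  item price ≤ 1789.65 USD: 1391.73 ≤ 1789.65 is true
  restocking fee paid: yes → true
  NOT damaged in transit: no → true
  customer is a member: yes → true
  item shows signs of use: no → false
  item category = jewelry: perishable == jewelry is false
  receipt or order number provided: no → false
  packaging opened: yes → true
  return reason ∈ {defective, other, unwanted, wrong-item}: other is in the set → true
  NOT customer is a member: yes → false
  item price ≥ 624.34 USD: 1391.73 ≥ 624.34 is true
Combine:
[1.3] NOT true = false
[1] false OR false OR false = false
[2.2] NOT true = false
[2] true OR false = true
[3.2] NOT true = false
[3] true OR false = true
[4.1] NOT false = true
[4] true OR false = true
[5] false OR false OR true = true
[6.2] NOT false = true
[6] true OR true = true
[7] true OR false = true
[root] false AND true AND true AND true AND true AND true AND true = false
Overall: false → refused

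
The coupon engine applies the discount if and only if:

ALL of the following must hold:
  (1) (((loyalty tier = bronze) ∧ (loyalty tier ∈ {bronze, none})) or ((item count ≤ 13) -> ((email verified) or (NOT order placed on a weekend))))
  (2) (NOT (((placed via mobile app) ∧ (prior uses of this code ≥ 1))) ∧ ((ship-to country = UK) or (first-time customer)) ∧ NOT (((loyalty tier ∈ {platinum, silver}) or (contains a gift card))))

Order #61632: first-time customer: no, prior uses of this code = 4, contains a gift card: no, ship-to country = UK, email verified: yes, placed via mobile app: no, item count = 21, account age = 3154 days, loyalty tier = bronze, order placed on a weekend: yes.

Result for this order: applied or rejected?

Applied

Atomic conditions:
  loyalty tier = bronze: bronze == bronze is true
  loyalty tier ∈ {bronze, none}: bronze is in the set → true
  item count ≤ 13: 21 ≤ 13 is false
  email verified: yes → true
  NOT order placed on a weekend: yes → false
  placed via mobile app: no → false
  prior uses of this code ≥ 1: 4 ≥ 1 is true
  ship-to country = UK: UK == UK is true
  first-time customer: no → false
  loyalty tier ∈ {platinum, silver}: bronze is not in the set → false
  contains a gift card: no → false
Combine:
[1.1] true AND true = true
[1.2.2] true OR false = true
[1.2] false → true (antecedent false ⇒ implication holds) = true
[1] true OR true = true
[2.1.1] false AND true = false
[2.1] NOT false = true
[2.2] true OR false = true
[2.3.1] false OR false = false
[2.3] NOT false = true
[2] true AND true AND true = true
[root] true AND true = true
Overall: true → applied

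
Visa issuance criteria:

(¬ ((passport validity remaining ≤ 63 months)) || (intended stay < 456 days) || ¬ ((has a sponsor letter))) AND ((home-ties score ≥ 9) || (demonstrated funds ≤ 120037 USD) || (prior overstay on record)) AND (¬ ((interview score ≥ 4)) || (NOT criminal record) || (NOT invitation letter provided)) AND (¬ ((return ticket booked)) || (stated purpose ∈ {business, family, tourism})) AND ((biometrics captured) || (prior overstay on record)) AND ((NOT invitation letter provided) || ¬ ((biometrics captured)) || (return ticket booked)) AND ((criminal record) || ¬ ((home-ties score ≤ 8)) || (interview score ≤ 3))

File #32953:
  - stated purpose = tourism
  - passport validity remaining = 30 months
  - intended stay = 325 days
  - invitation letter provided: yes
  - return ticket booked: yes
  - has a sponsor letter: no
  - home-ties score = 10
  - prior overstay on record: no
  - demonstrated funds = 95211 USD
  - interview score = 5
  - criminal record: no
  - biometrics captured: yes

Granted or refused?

Granted

Atomic conditions:
  passport validity remaining ≤ 63 months: 30 ≤ 63 is true
  intended stay < 456 days: 325 < 456 is true
  has a sponsor letter: no → false
  home-ties score ≥ 9: 10 ≥ 9 is true
  demonstrated funds ≤ 120037 USD: 95211 ≤ 120037 is true
  prior overstay on record: no → false
  interview score ≥ 4: 5 ≥ 4 is true
  NOT criminal record: no → true
  NOT invitation letter provided: yes → false
  return ticket booked: yes → true
  stated purpose ∈ {business, family, tourism}: tourism is in the set → true
  biometrics captured: yes → true
  criminal record: no → false
  home-ties score ≤ 8: 10 ≤ 8 is false
  interview score ≤ 3: 5 ≤ 3 is false
Combine:
[1.1] NOT true = false
[1.3] NOT false = true
[1] false OR true OR true = true
[2] true OR true OR false = true
[3.1] NOT true = false
[3] false OR true OR false = true
[4.1] NOT true = false
[4] false OR true = true
[5] true OR false = true
[6.2] NOT true = false
[6] false OR false OR true = true
[7.2] NOT false = true
[7] false OR true OR false = true
[root] true AND true AND true AND true AND true AND true AND true = true
Overall: true → granted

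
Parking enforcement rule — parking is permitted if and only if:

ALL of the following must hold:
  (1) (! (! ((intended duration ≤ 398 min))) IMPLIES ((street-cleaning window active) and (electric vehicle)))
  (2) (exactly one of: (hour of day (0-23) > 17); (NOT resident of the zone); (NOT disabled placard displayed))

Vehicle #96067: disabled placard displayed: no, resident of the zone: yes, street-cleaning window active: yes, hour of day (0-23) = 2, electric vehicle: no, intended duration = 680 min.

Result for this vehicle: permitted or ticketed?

Permitted

Atomic conditions:
  intended duration ≤ 398 min: 680 ≤ 398 is false
  street-cleaning window active: yes → true
  electric vehicle: no → false
  hour of day (0-23) > 17: 2 > 17 is false
  NOT resident of the zone: yes → false
  NOT disabled placard displayed: no → true
Combine:
[1.1.1] NOT false = true
[1.1] NOT true = false
[1.2] true AND false = false
[1] false → false (antecedent false ⇒ implication holds) = true
[2] exactly-one(false, false, true) = true
[root] true AND true = true
Overall: true → permitted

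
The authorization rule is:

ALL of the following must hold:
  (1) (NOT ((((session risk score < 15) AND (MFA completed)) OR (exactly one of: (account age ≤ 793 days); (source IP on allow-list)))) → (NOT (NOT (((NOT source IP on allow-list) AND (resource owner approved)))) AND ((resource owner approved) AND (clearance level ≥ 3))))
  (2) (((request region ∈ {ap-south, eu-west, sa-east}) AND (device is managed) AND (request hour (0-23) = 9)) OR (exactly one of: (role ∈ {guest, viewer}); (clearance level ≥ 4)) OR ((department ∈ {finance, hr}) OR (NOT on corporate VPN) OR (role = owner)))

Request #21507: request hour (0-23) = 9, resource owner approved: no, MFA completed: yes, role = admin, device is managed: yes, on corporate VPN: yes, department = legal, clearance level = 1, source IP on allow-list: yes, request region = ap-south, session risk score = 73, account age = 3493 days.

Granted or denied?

Granted

Atomic conditions:
  session risk score < 15: 73 < 15 is false
  MFA completed: yes → true
  account age ≤ 793 days: 3493 ≤ 793 is false
  source IP on allow-list: yes → true
  NOT source IP on allow-list: yes → false
  resource owner approved: no → false
  clearance level ≥ 3: 1 ≥ 3 is false
  request region ∈ {ap-south, eu-west, sa-east}: ap-south is in the set → true
  device is managed: yes → true
  request hour (0-23) = 9: 9 == 9 is true
  role ∈ {guest, viewer}: admin is not in the set → false
  clearance level ≥ 4: 1 ≥ 4 is false
  department ∈ {finance, hr}: legal is not in the set → false
  NOT on corporate VPN: yes → false
  role = owner: admin == owner is false
Combine:
[1.1.1.1] false AND true = false
[1.1.1.2] exactly-one(false, true) = true
[1.1.1] false OR true = true
[1.1] NOT true = false
[1.2.1.1.1] false AND false = false
[1.2.1.1] NOT false = true
[1.2.1] NOT true = false
[1.2.2] false AND false = false
[1.2] false AND false = false
[1] false → false (antecedent false ⇒ implication holds) = true
[2.1] true AND true AND true = true
[2.2] exactly-one(false, false) = false
[2.3] false OR false OR false = false
[2] true OR false OR false = true
[root] true AND true = true
Overall: true → granted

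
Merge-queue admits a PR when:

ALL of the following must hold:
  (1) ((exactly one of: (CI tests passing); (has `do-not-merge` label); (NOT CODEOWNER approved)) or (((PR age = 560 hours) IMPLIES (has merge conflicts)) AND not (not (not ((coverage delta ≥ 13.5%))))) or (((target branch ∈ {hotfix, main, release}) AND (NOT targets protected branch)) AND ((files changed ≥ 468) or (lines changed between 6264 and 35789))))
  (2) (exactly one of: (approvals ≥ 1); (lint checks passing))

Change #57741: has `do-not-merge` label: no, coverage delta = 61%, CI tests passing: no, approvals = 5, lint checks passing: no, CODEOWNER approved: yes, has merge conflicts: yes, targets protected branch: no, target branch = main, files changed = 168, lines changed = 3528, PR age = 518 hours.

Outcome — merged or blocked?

Atomic conditions:
  CI tests passing: no → false
  has `do-not-merge` label: no → false
  NOT CODEOWNER approved: yes → false
  PR age = 560 hours: 518 == 560 is false
  has merge conflicts: yes → true
  coverage delta ≥ 13.5%: 61 ≥ 13.5 is true
  target branch ∈ {hotfix, main, release}: main is in the set → true
  NOT targets protected branch: no → true
  files changed ≥ 468: 168 ≥ 468 is false
  lines changed between 6264 and 35789: 3528 in [6264, 35789] is false
  approvals ≥ 1: 5 ≥ 1 is true
  lint checks passing: no → false
Combine:
[1.1] exactly-one(false, false, false) = false
[1.2.1] false → true (antecedent false ⇒ implication holds) = true
[1.2.2.1.1] NOT true = false
[1.2.2.1] NOT false = true
[1.2.2] NOT true = false
[1.2] true AND false = false
[1.3.1] true AND true = true
[1.3.2] false OR false = false
[1.3] true AND false = false
[1] false OR false OR false = false
[2] exactly-one(true, false) = true
[root] false AND true = false
Overall: false → blocked

Blocked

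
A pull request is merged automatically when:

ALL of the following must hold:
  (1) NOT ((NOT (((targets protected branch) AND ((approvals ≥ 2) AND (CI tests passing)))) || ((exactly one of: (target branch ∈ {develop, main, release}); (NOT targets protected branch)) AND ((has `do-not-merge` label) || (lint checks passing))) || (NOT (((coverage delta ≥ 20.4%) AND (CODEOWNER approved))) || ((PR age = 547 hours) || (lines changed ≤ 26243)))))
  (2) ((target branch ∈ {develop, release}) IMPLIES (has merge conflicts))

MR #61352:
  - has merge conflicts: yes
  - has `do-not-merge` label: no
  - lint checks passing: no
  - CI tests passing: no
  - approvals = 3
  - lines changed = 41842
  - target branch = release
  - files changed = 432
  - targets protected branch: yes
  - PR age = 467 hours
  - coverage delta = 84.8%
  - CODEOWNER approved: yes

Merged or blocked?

Blocked

Atomic conditions:
  targets protected branch: yes → true
  approvals ≥ 2: 3 ≥ 2 is true
  CI tests passing: no → false
  target branch ∈ {develop, main, release}: release is in the set → true
  NOT targets protected branch: yes → false
  has `do-not-merge` label: no → false
  lint checks passing: no → false
  coverage delta ≥ 20.4%: 84.8 ≥ 20.4 is true
  CODEOWNER approved: yes → true
  PR age = 547 hours: 467 == 547 is false
  lines changed ≤ 26243: 41842 ≤ 26243 is false
  target branch ∈ {develop, release}: release is in the set → true
  has merge conflicts: yes → true
Combine:
[1.1.1.1.2] true AND false = false
[1.1.1.1] true AND false = false
[1.1.1] NOT false = true
[1.1.2.1] exactly-one(true, false) = true
[1.1.2.2] false OR false = false
[1.1.2] true AND false = false
[1.1.3.1.1] true AND true = true
[1.1.3.1] NOT true = false
[1.1.3.2] false OR false = false
[1.1.3] false OR false = false
[1.1] true OR false OR false = true
[1] NOT true = false
[2] true → true = true
[root] false AND true = false
Overall: false → blocked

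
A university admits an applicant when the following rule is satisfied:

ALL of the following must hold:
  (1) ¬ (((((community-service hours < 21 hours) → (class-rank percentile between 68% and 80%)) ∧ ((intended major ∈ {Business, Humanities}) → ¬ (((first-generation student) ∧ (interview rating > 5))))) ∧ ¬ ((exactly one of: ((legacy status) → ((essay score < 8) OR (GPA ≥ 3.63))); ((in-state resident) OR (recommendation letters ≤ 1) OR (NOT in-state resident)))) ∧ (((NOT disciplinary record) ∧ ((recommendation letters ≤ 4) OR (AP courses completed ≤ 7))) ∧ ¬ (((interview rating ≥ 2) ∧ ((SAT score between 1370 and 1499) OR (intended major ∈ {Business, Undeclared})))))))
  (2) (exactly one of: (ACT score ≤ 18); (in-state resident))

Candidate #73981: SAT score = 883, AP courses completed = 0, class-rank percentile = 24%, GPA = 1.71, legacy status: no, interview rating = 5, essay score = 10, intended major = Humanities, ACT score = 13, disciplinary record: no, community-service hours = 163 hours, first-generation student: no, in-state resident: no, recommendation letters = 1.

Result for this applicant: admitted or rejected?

Rejected

Atomic conditions:
  community-service hours < 21 hours: 163 < 21 is false
  class-rank percentile between 68% and 80%: 24 in [68, 80] is false
  intended major ∈ {Business, Humanities}: Humanities is in the set → true
  first-generation student: no → false
  interview rating > 5: 5 > 5 is false
  legacy status: no → false
  essay score < 8: 10 < 8 is false
  GPA ≥ 3.63: 1.71 ≥ 3.63 is false
  in-state resident: no → false
  recommendation letters ≤ 1: 1 ≤ 1 is true
  NOT in-state resident: no → true
  NOT disciplinary record: no → true
  recommendation letters ≤ 4: 1 ≤ 4 is true
  AP courses completed ≤ 7: 0 ≤ 7 is true
  interview rating ≥ 2: 5 ≥ 2 is true
  SAT score between 1370 and 1499: 883 in [1370, 1499] is false
  intended major ∈ {Business, Undeclared}: Humanities is not in the set → false
  ACT score ≤ 18: 13 ≤ 18 is true
Combine:
[1.1.1.1] false → false (antecedent false ⇒ implication holds) = true
[1.1.1.2.2.1] false AND false = false
[1.1.1.2.2] NOT false = true
[1.1.1.2] true → true = true
[1.1.1] true AND true = true
[1.1.2.1.1.2] false OR false = false
[1.1.2.1.1] false → false (antecedent false ⇒ implication holds) = true
[1.1.2.1.2] false OR true OR true = true
[1.1.2.1] exactly-one(true, true) = false
[1.1.2] NOT false = true
[1.1.3.1.2] true OR true = true
[1.1.3.1] true AND true = true
[1.1.3.2.1.2] false OR false = false
[1.1.3.2.1] true AND false = false
[1.1.3.2] NOT false = true
[1.1.3] true AND true = true
[1.1] true AND true AND true = true
[1] NOT true = false
[2] exactly-one(true, false) = true
[root] false AND true = false
Overall: false → rejected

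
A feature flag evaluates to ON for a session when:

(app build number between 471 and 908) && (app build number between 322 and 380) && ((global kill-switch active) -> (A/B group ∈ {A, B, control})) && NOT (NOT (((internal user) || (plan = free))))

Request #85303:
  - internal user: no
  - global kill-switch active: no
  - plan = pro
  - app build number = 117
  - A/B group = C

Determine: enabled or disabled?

Atomic conditions:
  app build number between 471 and 908: 117 in [471, 908] is false
  app build number between 322 and 380: 117 in [322, 380] is false
  global kill-switch active: no → false
  A/B group ∈ {A, B, control}: C is not in the set → false
  internal user: no → false
  plan = free: pro == free is false
Combine:
[3] false → false (antecedent false ⇒ implication holds) = true
[4.1.1] false OR false = false
[4.1] NOT false = true
[4] NOT true = false
[root] false AND false AND true AND false = false
Overall: false → disabled

Disabled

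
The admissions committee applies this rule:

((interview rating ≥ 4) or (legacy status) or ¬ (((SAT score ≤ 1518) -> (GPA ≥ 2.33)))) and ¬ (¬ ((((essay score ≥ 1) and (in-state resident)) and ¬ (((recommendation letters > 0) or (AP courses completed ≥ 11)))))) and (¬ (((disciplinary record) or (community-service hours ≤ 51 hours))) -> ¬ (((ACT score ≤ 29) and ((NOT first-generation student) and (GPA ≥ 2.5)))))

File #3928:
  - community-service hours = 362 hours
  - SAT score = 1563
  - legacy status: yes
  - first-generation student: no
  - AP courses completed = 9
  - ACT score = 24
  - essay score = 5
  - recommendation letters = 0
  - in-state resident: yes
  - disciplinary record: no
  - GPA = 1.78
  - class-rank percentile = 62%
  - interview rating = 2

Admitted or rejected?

Admitted

Atomic conditions:
  interview rating ≥ 4: 2 ≥ 4 is false
  legacy status: yes → true
  SAT score ≤ 1518: 1563 ≤ 1518 is false
  GPA ≥ 2.33: 1.78 ≥ 2.33 is false
  essay score ≥ 1: 5 ≥ 1 is true
  in-state resident: yes → true
  recommendation letters > 0: 0 > 0 is false
  AP courses completed ≥ 11: 9 ≥ 11 is false
  disciplinary record: no → false
  community-service hours ≤ 51 hours: 362 ≤ 51 is false
  ACT score ≤ 29: 24 ≤ 29 is true
  NOT first-generation student: no → true
  GPA ≥ 2.5: 1.78 ≥ 2.5 is false
Combine:
[1.3.1] false → false (antecedent false ⇒ implication holds) = true
[1.3] NOT true = false
[1] false OR true OR false = true
[2.1.1.1] true AND true = true
[2.1.1.2.1] false OR false = false
[2.1.1.2] NOT false = true
[2.1.1] true AND true = true
[2.1] NOT true = false
[2] NOT false = true
[3.1.1] false OR false = false
[3.1] NOT false = true
[3.2.1.2] true AND false = false
[3.2.1] true AND false = false
[3.2] NOT false = true
[3] true → true = true
[root] true AND true AND true = true
Overall: true → admitted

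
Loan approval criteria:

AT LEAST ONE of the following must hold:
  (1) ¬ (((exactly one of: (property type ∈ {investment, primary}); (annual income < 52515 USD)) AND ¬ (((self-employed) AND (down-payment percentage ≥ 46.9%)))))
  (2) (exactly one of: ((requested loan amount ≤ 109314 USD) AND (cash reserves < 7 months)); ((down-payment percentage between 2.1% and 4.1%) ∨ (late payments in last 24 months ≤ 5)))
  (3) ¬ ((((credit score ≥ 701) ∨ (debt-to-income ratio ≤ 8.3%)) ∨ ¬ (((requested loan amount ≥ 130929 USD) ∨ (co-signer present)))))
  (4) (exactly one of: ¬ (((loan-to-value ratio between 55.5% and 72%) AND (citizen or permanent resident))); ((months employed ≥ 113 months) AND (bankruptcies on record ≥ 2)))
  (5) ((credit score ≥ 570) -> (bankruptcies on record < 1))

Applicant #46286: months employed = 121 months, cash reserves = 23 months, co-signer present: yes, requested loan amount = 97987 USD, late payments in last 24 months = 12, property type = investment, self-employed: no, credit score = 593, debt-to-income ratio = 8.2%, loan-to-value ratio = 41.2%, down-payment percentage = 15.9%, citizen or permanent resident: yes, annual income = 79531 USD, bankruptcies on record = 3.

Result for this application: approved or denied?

Denied

Atomic conditions:
  property type ∈ {investment, primary}: investment is in the set → true
  annual income < 52515 USD: 79531 < 52515 is false
  self-employed: no → false
  down-payment percentage ≥ 46.9%: 15.9 ≥ 46.9 is false
  requested loan amount ≤ 109314 USD: 97987 ≤ 109314 is true
  cash reserves < 7 months: 23 < 7 is false
  down-payment percentage between 2.1% and 4.1%: 15.9 in [2.1, 4.1] is false
  late payments in last 24 months ≤ 5: 12 ≤ 5 is false
  credit score ≥ 701: 593 ≥ 701 is false
  debt-to-income ratio ≤ 8.3%: 8.2 ≤ 8.3 is true
  requested loan amount ≥ 130929 USD: 97987 ≥ 130929 is false
  co-signer present: yes → true
  loan-to-value ratio between 55.5% and 72%: 41.2 in [55.5, 72] is false
  citizen or permanent resident: yes → true
  months employed ≥ 113 months: 121 ≥ 113 is true
  bankruptcies on record ≥ 2: 3 ≥ 2 is true
  credit score ≥ 570: 593 ≥ 570 is true
  bankruptcies on record < 1: 3 < 1 is false
Combine:
[1.1.1] exactly-one(true, false) = true
[1.1.2.1] false AND false = false
[1.1.2] NOT false = true
[1.1] true AND true = true
[1] NOT true = false
[2.1] true AND false = false
[2.2] false OR false = false
[2] exactly-one(false, false) = false
[3.1.1] false OR true = true
[3.1.2.1] false OR true = true
[3.1.2] NOT true = false
[3.1] true OR false = true
[3] NOT true = false
[4.1.1] false AND true = false
[4.1] NOT false = true
[4.2] true AND true = true
[4] exactly-one(true, true) = false
[5] true → false = false
[root] false OR false OR false OR false OR false = false
Overall: false → denied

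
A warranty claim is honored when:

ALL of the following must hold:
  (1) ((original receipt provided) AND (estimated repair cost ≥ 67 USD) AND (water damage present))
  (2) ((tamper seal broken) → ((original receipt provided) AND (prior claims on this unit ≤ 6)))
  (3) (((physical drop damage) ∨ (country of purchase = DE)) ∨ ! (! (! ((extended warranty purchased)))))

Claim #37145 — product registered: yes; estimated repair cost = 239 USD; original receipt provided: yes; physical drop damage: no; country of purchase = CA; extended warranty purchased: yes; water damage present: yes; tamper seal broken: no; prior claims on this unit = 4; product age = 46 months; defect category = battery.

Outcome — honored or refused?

Atomic conditions:
  original receipt provided: yes → true
  estimated repair cost ≥ 67 USD: 239 ≥ 67 is true
  water damage present: yes → true
  tamper seal broken: no → false
  prior claims on this unit ≤ 6: 4 ≤ 6 is true
  physical drop damage: no → false
  country of purchase = DE: CA == DE is false
  extended warranty purchased: yes → true
Combine:
[1] true AND true AND true = true
[2.2] true AND true = true
[2] false → true (antecedent false ⇒ implication holds) = true
[3.1] false OR false = false
[3.2.1.1] NOT true = false
[3.2.1] NOT false = true
[3.2] NOT true = false
[3] false OR false = false
[root] true AND true AND false = false
Overall: false → refused

Refused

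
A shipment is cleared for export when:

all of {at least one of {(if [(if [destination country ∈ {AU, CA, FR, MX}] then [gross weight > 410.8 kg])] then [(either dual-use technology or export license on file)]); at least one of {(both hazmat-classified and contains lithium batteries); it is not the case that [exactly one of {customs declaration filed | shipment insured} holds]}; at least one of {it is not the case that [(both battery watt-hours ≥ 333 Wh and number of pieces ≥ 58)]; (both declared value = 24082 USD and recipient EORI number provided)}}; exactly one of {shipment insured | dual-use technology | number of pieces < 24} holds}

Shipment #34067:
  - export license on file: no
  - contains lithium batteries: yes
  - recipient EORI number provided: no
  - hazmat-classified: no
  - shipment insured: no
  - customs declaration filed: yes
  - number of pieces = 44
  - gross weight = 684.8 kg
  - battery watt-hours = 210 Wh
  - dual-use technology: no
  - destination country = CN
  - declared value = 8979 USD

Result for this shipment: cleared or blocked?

Atomic conditions:
  destination country ∈ {AU, CA, FR, MX}: CN is not in the set → false
  gross weight > 410.8 kg: 684.8 > 410.8 is true
  dual-use technology: no → false
  export license on file: no → false
  hazmat-classified: no → false
  contains lithium batteries: yes → true
  customs declaration filed: yes → true
  shipment insured: no → false
  battery watt-hours ≥ 333 Wh: 210 ≥ 333 is false
  number of pieces ≥ 58: 44 ≥ 58 is false
  declared value = 24082 USD: 8979 == 24082 is false
  recipient EORI number provided: no → false
  number of pieces < 24: 44 < 24 is false
Combine:
[1.1.1] false → true (antecedent false ⇒ implication holds) = true
[1.1.2] false OR false = false
[1.1] true → false = false
[1.2.1] false AND true = false
[1.2.2.1] exactly-one(true, false) = true
[1.2.2] NOT true = false
[1.2] false OR false = false
[1.3.1.1] false AND false = false
[1.3.1] NOT false = true
[1.3.2] false AND false = false
[1.3] true OR false = true
[1] false OR false OR true = true
[2] exactly-one(false, false, false) = false
[root] true AND false = false
Overall: false → blocked

Blocked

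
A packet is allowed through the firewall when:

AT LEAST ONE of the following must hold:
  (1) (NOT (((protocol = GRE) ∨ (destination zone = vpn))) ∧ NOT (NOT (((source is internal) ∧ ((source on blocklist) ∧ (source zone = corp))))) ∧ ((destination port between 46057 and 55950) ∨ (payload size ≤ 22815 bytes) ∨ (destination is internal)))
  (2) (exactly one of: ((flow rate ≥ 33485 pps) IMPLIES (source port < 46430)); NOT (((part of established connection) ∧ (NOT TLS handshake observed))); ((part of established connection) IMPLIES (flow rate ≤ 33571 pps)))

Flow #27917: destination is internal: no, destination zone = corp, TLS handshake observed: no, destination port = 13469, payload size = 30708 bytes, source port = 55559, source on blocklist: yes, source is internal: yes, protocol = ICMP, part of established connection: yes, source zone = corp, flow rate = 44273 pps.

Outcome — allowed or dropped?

Atomic conditions:
  protocol = GRE: ICMP == GRE is false
  destination zone = vpn: corp == vpn is false
  source is internal: yes → true
  source on blocklist: yes → true
  source zone = corp: corp == corp is true
  destination port between 46057 and 55950: 13469 in [46057, 55950] is false
  payload size ≤ 22815 bytes: 30708 ≤ 22815 is false
  destination is internal: no → false
  flow rate ≥ 33485 pps: 44273 ≥ 33485 is true
  source port < 46430: 55559 < 46430 is false
  part of established connection: yes → true
  NOT TLS handshake observed: no → true
  flow rate ≤ 33571 pps: 44273 ≤ 33571 is false
Combine:
[1.1.1] false OR false = false
[1.1] NOT false = true
[1.2.1.1.2] true AND true = true
[1.2.1.1] true AND true = true
[1.2.1] NOT true = false
[1.2] NOT false = true
[1.3] false OR false OR false = false
[1] true AND true AND false = false
[2.1] true → false = false
[2.2.1] true AND true = true
[2.2] NOT true = false
[2.3] true → false = false
[2] exactly-one(false, false, false) = false
[root] false OR false = false
Overall: false → dropped

Dropped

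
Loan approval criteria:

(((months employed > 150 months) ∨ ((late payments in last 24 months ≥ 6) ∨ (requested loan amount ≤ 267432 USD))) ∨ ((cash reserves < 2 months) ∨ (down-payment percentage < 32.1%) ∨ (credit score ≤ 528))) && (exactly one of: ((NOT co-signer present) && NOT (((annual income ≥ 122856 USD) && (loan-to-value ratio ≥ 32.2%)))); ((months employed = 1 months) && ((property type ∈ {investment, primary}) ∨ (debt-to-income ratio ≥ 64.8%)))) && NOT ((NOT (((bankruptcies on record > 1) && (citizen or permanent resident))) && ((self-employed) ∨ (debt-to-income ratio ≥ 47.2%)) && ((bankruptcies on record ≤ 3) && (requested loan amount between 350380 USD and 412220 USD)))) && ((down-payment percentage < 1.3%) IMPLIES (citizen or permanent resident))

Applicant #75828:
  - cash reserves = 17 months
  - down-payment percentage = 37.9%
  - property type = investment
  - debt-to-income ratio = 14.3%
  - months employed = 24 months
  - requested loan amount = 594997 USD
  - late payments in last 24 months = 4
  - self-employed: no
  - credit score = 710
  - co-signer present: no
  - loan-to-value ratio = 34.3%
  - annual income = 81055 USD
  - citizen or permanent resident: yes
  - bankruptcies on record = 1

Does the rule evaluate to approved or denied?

Atomic conditions:
  months employed > 150 months: 24 > 150 is false
  late payments in last 24 months ≥ 6: 4 ≥ 6 is false
  requested loan amount ≤ 267432 USD: 594997 ≤ 267432 is false
  cash reserves < 2 months: 17 < 2 is false
  down-payment percentage < 32.1%: 37.9 < 32.1 is false
  credit score ≤ 528: 710 ≤ 528 is false
  NOT co-signer present: no → true
  annual income ≥ 122856 USD: 81055 ≥ 122856 is false
  loan-to-value ratio ≥ 32.2%: 34.3 ≥ 32.2 is true
  months employed = 1 months: 24 == 1 is false
  property type ∈ {investment, primary}: investment is in the set → true
  debt-to-income ratio ≥ 64.8%: 14.3 ≥ 64.8 is false
  bankruptcies on record > 1: 1 > 1 is false
  citizen or permanent resident: yes → true
  self-employed: no → false
  debt-to-income ratio ≥ 47.2%: 14.3 ≥ 47.2 is false
  bankruptcies on record ≤ 3: 1 ≤ 3 is true
  requested loan amount between 350380 USD and 412220 USD: 594997 in [350380, 412220] is false
  down-payment percentage < 1.3%: 37.9 < 1.3 is false
Combine:
[1.1.2] false OR false = false
[1.1] false OR false = false
[1.2] false OR false OR false = false
[1] false OR false = false
[2.1.2.1] false AND true = false
[2.1.2] NOT false = true
[2.1] true AND true = true
[2.2.2] true OR false = true
[2.2] false AND true = false
[2] exactly-one(true, false) = true
[3.1.1.1] false AND true = false
[3.1.1] NOT false = true
[3.1.2] false OR false = false
[3.1.3] true AND false = false
[3.1] true AND false AND false = false
[3] NOT false = true
[4] false → true (antecedent false ⇒ implication holds) = true
[root] false AND true AND true AND true = false
Overall: false → denied

Denied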